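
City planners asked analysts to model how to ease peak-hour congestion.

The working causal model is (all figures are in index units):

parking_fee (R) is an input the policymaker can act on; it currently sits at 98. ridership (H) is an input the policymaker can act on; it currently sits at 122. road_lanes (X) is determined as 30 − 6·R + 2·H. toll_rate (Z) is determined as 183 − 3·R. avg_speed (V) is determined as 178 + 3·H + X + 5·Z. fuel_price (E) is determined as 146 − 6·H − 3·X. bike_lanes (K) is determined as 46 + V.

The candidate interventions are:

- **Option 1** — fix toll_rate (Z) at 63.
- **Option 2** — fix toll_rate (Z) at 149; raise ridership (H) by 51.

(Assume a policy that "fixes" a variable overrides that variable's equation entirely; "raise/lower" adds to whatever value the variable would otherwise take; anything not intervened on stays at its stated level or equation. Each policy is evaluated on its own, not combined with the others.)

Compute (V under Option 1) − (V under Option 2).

Option 1 (Z := 63):
  R = 98
  H = 122
  X = 30 − 6·98 + 2·122 = -314
  Z = 63
  V = 178 + 3·122 + (-314) + 5·63 = 545
Option 2 (Z := 149, H + 51):
  R = 98
  H = 122 + 51 = 173
  X = 30 − 6·98 + 2·173 = -212
  Z = 149
  V = 178 + 3·173 + (-212) + 5·149 = 1230
V: 545 − 1230 = -685

-685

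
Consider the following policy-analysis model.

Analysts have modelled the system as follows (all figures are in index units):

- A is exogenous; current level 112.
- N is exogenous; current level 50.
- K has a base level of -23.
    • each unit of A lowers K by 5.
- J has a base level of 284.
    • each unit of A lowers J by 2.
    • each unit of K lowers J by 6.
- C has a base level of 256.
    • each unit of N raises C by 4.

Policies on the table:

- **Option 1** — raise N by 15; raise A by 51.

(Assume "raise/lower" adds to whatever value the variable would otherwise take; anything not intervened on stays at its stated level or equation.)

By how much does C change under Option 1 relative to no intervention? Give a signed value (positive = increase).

60

Baseline:
  N = 50
  C = 256 + 4·50 = 456
Option 1 (N + 15, A + 51):
  N = 50 + 15 = 65
  C = 256 + 4·65 = 516
Change in C: 516 − 456 = 60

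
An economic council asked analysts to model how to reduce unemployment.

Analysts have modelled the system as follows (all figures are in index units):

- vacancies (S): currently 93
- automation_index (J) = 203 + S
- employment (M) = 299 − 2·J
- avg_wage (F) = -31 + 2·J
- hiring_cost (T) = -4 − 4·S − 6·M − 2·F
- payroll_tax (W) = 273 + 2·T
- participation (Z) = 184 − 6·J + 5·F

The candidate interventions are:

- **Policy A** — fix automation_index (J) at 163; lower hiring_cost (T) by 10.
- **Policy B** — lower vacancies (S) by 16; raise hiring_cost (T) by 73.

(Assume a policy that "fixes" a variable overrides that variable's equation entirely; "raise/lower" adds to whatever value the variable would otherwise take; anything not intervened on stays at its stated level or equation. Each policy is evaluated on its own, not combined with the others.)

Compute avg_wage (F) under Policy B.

Policy B (S − 16, T + 73):
  S = 93 − 16 = 77
  J = 203 + 77 = 280
  F = -31 + 2·280 = 529

529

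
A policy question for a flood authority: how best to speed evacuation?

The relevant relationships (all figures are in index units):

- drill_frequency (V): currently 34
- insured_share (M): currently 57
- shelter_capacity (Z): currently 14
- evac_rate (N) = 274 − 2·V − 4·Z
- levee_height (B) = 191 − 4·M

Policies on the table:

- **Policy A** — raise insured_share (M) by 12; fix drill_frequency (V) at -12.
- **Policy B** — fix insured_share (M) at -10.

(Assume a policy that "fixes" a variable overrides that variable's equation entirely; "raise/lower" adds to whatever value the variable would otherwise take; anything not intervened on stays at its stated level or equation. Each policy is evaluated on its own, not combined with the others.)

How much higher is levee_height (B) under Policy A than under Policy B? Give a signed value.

-316

Policy A (M + 12, V := -12):
  M = 57 + 12 = 69
  B = 191 − 4·69 = -85
Policy B (M := -10):
  M = -10
  B = 191 − 4·(-10) = 231
B: -85 − 231 = -316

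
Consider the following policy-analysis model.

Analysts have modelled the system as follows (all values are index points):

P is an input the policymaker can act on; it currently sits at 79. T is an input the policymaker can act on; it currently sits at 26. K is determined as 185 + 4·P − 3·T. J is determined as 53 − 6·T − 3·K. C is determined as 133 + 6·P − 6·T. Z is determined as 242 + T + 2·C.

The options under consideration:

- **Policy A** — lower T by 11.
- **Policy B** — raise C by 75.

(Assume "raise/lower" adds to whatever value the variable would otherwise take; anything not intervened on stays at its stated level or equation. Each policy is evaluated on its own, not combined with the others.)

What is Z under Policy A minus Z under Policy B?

Policy A (T − 11):
  P = 79
  T = 26 − 11 = 15
  C = 133 + 6·79 − 6·15 = 517
  Z = 242 + 15 + 2·517 = 1291
Policy B (C + 75):
  P = 79
  T = 26
  C = 133 + 6·79 − 6·26 (+75 from intervention) = 526
  Z = 242 + 26 + 2·526 = 1320
Z: 1291 − 1320 = -29

-29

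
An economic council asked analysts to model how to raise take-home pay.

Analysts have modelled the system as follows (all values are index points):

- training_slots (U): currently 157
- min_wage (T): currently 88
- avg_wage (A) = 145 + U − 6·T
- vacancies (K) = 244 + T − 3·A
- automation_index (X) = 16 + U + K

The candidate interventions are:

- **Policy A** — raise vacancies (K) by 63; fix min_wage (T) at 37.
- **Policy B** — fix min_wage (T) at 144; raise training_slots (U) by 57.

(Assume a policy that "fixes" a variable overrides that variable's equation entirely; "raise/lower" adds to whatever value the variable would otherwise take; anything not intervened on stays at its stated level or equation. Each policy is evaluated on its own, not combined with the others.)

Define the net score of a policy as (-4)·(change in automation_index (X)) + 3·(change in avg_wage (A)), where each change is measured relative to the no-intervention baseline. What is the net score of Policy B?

Baseline:
  U = 157
  T = 88
  A = 145 + 157 − 6·88 = -226
  K = 244 + 88 − 3·(-226) = 1010
  X = 16 + 157 + 1010 = 1183
Policy B (T := 144, U + 57):
  U = 157 + 57 = 214
  T = 144
  A = 145 + 214 − 6·144 = -505
  K = 244 + 144 − 3·(-505) = 1903
  X = 16 + 214 + 1903 = 2133
ΔX = 2133 − 1183 = 950; ΔA = -505 − (-226) = -279
Score = (-4)·950 + 3·(-279) = -4637

-4637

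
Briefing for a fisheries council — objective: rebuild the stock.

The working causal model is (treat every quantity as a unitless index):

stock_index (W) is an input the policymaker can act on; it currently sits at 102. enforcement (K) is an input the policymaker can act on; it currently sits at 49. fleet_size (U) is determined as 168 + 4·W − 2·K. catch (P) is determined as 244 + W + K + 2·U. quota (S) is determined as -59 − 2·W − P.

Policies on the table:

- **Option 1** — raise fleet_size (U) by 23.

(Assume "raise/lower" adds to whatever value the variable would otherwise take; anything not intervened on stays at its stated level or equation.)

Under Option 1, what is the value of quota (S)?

Option 1 (U + 23):
  W = 102
  K = 49
  U = 168 + 4·102 − 2·49 (+23 from intervention) = 501
  P = 244 + 102 + 49 + 2·501 = 1397
  S = -59 − 2·102 − 1397 = -1660

-1660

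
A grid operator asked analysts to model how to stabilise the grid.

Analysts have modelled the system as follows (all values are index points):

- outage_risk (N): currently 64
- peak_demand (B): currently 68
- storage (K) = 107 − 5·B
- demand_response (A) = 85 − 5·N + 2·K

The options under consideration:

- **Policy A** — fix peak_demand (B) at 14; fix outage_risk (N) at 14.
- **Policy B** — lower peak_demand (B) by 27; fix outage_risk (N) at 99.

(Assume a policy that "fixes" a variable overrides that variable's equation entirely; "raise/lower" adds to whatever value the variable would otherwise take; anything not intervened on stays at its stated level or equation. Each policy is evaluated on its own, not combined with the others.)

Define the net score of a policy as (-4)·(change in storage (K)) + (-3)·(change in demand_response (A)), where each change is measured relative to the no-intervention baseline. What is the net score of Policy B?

Baseline:
  N = 64
  B = 68
  K = 107 − 5·68 = -233
  A = 85 − 5·64 + 2·(-233) = -701
Policy B (B − 27, N := 99):
  N = 99
  B = 68 − 27 = 41
  K = 107 − 5·41 = -98
  A = 85 − 5·99 + 2·(-98) = -606
ΔK = -98 − (-233) = 135; ΔA = -606 − (-701) = 95
Score = (-4)·135 + (-3)·95 = -825

-825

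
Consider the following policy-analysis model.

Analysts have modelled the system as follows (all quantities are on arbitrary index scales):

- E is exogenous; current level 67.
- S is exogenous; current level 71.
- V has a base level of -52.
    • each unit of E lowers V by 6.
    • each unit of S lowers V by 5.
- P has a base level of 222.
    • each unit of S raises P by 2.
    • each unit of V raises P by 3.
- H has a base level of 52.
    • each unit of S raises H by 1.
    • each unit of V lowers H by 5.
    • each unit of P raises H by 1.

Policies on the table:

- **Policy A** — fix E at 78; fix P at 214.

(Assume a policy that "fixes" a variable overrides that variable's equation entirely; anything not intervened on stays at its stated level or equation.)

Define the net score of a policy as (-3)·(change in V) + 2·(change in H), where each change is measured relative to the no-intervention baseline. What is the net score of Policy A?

Baseline:
  E = 67
  S = 71
  V = -52 − 6·67 − 5·71 = -809
  P = 222 + 2·71 + 3·(-809) = -2063
  H = 52 + 71 − 5·(-809) + (-2063) = 2105
Policy A (E := 78, P := 214):
  E = 78
  S = 71
  V = -52 − 6·78 − 5·71 = -875
  P = 214
  H = 52 + 71 − 5·(-875) + 214 = 4712
ΔV = -875 − (-809) = -66; ΔH = 4712 − 2105 = 2607
Score = (-3)·(-66) + 2·2607 = 5412

5412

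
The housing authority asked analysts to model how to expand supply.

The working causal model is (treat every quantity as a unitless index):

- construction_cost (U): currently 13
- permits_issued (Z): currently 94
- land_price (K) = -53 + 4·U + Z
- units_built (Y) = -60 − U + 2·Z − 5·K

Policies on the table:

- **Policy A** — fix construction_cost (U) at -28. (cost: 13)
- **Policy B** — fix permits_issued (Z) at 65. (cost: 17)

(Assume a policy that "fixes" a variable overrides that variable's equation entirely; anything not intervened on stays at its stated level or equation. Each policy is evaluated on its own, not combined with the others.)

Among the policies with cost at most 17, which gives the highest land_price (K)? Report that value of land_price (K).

64

Policy A (U := -28):
  U = -28
  Z = 94
  K = -53 + 4·(-28) + 94 = -71
Policy B (Z := 65):
  U = 13
  Z = 65
  K = -53 + 4·13 + 65 = 64
Comparing — Policy A: K=-71, Policy B: K=64. Highest is 64 (Policy B).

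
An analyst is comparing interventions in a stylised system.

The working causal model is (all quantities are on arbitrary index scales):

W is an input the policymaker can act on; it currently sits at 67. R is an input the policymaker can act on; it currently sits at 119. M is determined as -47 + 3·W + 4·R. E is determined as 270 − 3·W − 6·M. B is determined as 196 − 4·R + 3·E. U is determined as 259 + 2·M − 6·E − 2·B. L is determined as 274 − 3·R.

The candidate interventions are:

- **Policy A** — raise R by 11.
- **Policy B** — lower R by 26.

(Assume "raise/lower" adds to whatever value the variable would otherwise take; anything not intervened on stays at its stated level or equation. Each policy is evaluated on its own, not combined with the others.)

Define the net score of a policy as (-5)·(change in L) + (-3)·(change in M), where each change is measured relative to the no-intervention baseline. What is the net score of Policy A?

33

Baseline:
  W = 67
  R = 119
  M = -47 + 3·67 + 4·119 = 630
  L = 274 − 3·119 = -83
Policy A (R + 11):
  W = 67
  R = 119 + 11 = 130
  M = -47 + 3·67 + 4·130 = 674
  L = 274 − 3·130 = -116
ΔL = -116 − (-83) = -33; ΔM = 674 − 630 = 44
Score = (-5)·(-33) + (-3)·44 = 33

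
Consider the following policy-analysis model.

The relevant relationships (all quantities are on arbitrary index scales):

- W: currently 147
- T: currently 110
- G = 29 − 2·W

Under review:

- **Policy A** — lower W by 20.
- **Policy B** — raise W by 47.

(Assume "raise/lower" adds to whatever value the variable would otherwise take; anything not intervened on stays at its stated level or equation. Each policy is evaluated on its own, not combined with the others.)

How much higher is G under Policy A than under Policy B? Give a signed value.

134

Policy A (W − 20):
  W = 147 − 20 = 127
  G = 29 − 2·127 = -225
Policy B (W + 47):
  W = 147 + 47 = 194
  G = 29 − 2·194 = -359
G: -225 − (-359) = 134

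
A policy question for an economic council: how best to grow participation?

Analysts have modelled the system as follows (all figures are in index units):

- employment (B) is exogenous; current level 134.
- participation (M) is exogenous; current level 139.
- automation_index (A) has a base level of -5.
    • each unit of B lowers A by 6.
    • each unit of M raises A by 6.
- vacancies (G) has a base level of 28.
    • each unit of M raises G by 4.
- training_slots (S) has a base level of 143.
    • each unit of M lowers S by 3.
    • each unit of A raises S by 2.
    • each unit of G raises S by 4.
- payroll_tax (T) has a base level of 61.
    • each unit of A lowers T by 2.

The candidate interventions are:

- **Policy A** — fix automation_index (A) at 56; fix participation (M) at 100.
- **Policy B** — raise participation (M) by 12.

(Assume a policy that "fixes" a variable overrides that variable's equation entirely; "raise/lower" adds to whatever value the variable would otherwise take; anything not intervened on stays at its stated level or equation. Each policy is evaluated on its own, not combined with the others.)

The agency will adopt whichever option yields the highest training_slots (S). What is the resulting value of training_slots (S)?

2412

Policy A (A := 56, M := 100):
  B = 134
  M = 100
  A = 56
  G = 28 + 4·100 = 428
  S = 143 − 3·100 + 2·56 + 4·428 = 1667
Policy B (M + 12):
  B = 134
  M = 139 + 12 = 151
  A = -5 − 6·134 + 6·151 = 97
  G = 28 + 4·151 = 632
  S = 143 − 3·151 + 2·97 + 4·632 = 2412
Comparing — Policy A: S=1667, Policy B: S=2412. Highest is 2412 (Policy B).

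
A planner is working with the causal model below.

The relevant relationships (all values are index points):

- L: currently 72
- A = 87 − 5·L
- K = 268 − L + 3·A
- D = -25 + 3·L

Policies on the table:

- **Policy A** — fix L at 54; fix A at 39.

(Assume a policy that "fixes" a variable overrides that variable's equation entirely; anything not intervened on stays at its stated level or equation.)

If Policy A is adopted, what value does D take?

137

Policy A (L := 54, A := 39):
  L = 54
  D = -25 + 3·54 = 137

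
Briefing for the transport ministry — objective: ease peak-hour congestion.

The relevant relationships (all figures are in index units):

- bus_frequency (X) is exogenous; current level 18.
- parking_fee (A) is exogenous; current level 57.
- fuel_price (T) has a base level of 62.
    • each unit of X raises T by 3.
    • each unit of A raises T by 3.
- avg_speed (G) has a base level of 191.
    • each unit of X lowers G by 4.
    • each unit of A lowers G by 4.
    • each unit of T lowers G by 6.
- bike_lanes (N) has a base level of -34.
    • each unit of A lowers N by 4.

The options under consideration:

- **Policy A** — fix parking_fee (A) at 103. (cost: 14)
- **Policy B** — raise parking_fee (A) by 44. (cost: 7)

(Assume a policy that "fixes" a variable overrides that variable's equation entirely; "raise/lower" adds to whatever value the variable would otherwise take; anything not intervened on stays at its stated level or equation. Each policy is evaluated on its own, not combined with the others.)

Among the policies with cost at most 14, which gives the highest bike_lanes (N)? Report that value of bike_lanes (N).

Policy A (A := 103):
  A = 103
  N = -34 − 4·103 = -446
Policy B (A + 44):
  A = 57 + 44 = 101
  N = -34 − 4·101 = -438
Comparing — Policy A: N=-446, Policy B: N=-438. Highest is -438 (Policy B).

-438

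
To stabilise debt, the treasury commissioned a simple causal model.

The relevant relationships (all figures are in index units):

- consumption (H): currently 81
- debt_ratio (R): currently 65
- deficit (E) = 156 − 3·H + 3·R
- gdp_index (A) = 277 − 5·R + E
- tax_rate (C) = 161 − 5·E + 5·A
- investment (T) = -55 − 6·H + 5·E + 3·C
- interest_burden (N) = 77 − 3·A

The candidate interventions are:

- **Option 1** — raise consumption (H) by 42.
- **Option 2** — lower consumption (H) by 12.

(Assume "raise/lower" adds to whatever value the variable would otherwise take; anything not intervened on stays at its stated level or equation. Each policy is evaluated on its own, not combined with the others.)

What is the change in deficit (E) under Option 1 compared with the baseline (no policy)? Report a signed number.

Baseline:
  H = 81
  R = 65
  E = 156 − 3·81 + 3·65 = 108
Option 1 (H + 42):
  H = 81 + 42 = 123
  R = 65
  E = 156 − 3·123 + 3·65 = -18
Change in E: -18 − 108 = -126

-126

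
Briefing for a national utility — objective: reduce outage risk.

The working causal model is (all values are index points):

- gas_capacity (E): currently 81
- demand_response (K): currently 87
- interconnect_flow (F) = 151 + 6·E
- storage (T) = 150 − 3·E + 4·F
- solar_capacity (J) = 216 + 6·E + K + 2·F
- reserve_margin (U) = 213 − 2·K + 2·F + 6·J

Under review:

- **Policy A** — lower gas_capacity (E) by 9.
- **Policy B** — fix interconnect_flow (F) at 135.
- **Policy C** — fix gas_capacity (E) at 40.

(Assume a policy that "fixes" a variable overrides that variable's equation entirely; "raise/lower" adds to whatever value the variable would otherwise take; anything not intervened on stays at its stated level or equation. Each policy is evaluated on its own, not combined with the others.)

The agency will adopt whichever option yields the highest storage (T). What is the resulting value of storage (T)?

2266

Policy A (E − 9):
  E = 81 − 9 = 72
  F = 151 + 6·72 = 583
  T = 150 − 3·72 + 4·583 = 2266
Policy B (F := 135):
  E = 81
  F = 135
  T = 150 − 3·81 + 4·135 = 447
Policy C (E := 40):
  E = 40
  F = 151 + 6·40 = 391
  T = 150 − 3·40 + 4·391 = 1594
Comparing — Policy A: T=2266, Policy B: T=447, Policy C: T=1594. Highest is 2266 (Policy A).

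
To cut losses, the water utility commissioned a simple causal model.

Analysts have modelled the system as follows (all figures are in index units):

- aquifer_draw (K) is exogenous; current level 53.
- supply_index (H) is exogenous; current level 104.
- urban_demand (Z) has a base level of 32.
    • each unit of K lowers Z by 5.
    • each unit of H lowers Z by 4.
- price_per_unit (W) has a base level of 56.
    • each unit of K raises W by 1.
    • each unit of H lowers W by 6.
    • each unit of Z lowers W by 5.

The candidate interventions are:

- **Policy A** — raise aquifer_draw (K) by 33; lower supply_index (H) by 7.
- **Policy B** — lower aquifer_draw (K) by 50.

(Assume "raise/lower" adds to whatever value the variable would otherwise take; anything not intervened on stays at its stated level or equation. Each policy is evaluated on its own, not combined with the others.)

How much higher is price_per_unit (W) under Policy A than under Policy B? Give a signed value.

2060

Policy A (K + 33, H − 7):
  K = 53 + 33 = 86
  H = 104 − 7 = 97
  Z = 32 − 5·86 − 4·97 = -786
  W = 56 + 86 − 6·97 − 5·(-786) = 3490
Policy B (K − 50):
  K = 53 − 50 = 3
  H = 104
  Z = 32 − 5·3 − 4·104 = -399
  W = 56 + 3 − 6·104 − 5·(-399) = 1430
W: 3490 − 1430 = 2060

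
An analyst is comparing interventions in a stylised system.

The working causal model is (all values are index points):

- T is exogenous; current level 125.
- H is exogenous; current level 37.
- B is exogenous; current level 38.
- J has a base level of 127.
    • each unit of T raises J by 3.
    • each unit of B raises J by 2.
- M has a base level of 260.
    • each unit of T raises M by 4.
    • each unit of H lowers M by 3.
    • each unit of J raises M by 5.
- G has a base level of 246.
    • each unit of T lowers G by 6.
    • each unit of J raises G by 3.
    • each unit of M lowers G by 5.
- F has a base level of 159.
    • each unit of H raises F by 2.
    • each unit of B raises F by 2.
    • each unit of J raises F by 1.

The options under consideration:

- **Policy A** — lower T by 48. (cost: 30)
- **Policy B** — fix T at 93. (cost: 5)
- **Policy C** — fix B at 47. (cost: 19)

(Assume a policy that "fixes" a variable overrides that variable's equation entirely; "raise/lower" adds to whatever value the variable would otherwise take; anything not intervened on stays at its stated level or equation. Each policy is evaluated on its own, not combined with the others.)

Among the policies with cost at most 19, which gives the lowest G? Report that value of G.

Policy B (T := 93):
  T = 93
  H = 37
  B = 38
  J = 127 + 3·93 + 2·38 = 482
  M = 260 + 4·93 − 3·37 + 5·482 = 2931
  G = 246 − 6·93 + 3·482 − 5·2931 = -13521
Policy C (B := 47):
  T = 125
  H = 37
  B = 47
  J = 127 + 3·125 + 2·47 = 596
  M = 260 + 4·125 − 3·37 + 5·596 = 3629
  G = 246 − 6·125 + 3·596 − 5·3629 = -16861
Comparing — Policy B: G=-13521, Policy C: G=-16861. Lowest is -16861 (Policy C).

-16861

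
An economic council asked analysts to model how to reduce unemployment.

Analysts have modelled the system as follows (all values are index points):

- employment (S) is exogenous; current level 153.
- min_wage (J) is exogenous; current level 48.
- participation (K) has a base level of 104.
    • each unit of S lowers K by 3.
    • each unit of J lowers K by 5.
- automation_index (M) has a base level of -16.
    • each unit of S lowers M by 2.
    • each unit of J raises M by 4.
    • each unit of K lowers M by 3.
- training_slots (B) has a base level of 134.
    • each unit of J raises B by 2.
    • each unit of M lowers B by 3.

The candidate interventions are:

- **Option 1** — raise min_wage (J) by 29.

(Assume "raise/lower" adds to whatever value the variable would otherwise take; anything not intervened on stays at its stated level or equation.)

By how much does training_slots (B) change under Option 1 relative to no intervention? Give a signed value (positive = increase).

-1595

Baseline:
  S = 153
  J = 48
  K = 104 − 3·153 − 5·48 = -595
  M = -16 − 2·153 + 4·48 − 3·(-595) = 1655
  B = 134 + 2·48 − 3·1655 = -4735
Option 1 (J + 29):
  S = 153
  J = 48 + 29 = 77
  K = 104 − 3·153 − 5·77 = -740
  M = -16 − 2·153 + 4·77 − 3·(-740) = 2206
  B = 134 + 2·77 − 3·2206 = -6330
Change in B: -6330 − (-4735) = -1595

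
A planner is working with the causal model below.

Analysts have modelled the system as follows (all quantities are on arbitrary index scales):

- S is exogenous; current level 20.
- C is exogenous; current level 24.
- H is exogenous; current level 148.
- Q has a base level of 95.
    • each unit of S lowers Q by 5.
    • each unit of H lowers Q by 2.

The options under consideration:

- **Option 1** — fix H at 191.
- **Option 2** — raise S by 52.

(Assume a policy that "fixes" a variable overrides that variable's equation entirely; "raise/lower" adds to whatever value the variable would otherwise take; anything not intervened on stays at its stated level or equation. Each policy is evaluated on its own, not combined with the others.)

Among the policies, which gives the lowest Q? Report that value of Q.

Option 1 (H := 191):
  S = 20
  H = 191
  Q = 95 − 5·20 − 2·191 = -387
Option 2 (S + 52):
  S = 20 + 52 = 72
  H = 148
  Q = 95 − 5·72 − 2·148 = -561
Comparing — Option 1: Q=-387, Option 2: Q=-561. Lowest is -561 (Option 2).

-561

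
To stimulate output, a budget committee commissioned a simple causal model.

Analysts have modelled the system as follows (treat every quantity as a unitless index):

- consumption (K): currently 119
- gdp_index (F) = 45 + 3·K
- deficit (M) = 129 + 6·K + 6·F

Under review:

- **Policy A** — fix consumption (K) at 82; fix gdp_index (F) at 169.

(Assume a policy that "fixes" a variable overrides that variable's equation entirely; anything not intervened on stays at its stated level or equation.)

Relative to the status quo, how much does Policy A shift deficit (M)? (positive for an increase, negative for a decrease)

Baseline:
  K = 119
  F = 45 + 3·119 = 402
  M = 129 + 6·119 + 6·402 = 3255
Policy A (K := 82, F := 169):
  K = 82
  F = 169
  M = 129 + 6·82 + 6·169 = 1635
Change in M: 1635 − 3255 = -1620

-1620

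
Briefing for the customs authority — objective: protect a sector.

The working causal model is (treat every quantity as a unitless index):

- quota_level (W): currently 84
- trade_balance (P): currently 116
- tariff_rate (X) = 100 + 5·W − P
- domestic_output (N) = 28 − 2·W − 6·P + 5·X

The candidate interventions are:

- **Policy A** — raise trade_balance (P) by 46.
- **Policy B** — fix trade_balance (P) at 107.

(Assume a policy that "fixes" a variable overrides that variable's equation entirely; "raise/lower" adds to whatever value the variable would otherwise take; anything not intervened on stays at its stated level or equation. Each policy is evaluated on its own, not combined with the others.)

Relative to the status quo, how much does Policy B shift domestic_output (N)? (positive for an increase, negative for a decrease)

Baseline:
  W = 84
  P = 116
  X = 100 + 5·84 − 116 = 404
  N = 28 − 2·84 − 6·116 + 5·404 = 1184
Policy B (P := 107):
  W = 84
  P = 107
  X = 100 + 5·84 − 107 = 413
  N = 28 − 2·84 − 6·107 + 5·413 = 1283
Change in N: 1283 − 1184 = 99

99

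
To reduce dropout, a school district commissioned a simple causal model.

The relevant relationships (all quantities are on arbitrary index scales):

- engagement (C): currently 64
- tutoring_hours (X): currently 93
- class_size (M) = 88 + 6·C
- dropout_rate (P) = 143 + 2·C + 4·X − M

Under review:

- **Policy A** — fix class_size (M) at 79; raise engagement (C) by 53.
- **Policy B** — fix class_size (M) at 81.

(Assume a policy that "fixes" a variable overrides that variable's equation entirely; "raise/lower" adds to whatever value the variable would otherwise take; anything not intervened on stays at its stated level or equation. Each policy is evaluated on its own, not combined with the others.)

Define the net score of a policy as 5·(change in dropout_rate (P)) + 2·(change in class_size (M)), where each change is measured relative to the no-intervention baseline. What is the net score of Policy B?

1173

Baseline:
  C = 64
  X = 93
  M = 88 + 6·64 = 472
  P = 143 + 2·64 + 4·93 − 472 = 171
Policy B (M := 81):
  C = 64
  X = 93
  M = 81
  P = 143 + 2·64 + 4·93 − 81 = 562
ΔP = 562 − 171 = 391; ΔM = 81 − 472 = -391
Score = 5·391 + 2·(-391) = 1173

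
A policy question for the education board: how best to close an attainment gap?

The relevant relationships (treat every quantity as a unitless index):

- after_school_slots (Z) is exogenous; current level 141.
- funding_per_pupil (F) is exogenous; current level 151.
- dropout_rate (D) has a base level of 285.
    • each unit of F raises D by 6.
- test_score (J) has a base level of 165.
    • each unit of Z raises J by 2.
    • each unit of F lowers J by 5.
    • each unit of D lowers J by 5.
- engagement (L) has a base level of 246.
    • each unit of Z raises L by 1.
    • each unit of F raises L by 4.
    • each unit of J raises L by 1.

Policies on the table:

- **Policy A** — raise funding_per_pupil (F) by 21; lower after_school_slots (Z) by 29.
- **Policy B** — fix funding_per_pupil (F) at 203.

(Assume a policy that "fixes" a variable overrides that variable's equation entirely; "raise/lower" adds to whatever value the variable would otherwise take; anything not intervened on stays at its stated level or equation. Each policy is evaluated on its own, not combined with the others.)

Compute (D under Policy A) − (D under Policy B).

Policy A (F + 21, Z − 29):
  F = 151 + 21 = 172
  D = 285 + 6·172 = 1317
Policy B (F := 203):
  F = 203
  D = 285 + 6·203 = 1503
D: 1317 − 1503 = -186

-186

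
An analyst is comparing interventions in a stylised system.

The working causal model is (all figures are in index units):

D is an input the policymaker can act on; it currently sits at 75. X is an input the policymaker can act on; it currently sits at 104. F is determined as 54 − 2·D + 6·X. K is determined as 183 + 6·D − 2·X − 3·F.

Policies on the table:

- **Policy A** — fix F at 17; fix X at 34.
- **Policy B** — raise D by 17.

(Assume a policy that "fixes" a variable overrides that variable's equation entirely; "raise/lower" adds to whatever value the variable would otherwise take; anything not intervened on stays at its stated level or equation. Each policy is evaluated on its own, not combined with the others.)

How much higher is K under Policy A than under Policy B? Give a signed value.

1469

Policy A (F := 17, X := 34):
  D = 75
  X = 34
  F = 17
  K = 183 + 6·75 − 2·34 − 3·17 = 514
Policy B (D + 17):
  D = 75 + 17 = 92
  X = 104
  F = 54 − 2·92 + 6·104 = 494
  K = 183 + 6·92 − 2·104 − 3·494 = -955
K: 514 − (-955) = 1469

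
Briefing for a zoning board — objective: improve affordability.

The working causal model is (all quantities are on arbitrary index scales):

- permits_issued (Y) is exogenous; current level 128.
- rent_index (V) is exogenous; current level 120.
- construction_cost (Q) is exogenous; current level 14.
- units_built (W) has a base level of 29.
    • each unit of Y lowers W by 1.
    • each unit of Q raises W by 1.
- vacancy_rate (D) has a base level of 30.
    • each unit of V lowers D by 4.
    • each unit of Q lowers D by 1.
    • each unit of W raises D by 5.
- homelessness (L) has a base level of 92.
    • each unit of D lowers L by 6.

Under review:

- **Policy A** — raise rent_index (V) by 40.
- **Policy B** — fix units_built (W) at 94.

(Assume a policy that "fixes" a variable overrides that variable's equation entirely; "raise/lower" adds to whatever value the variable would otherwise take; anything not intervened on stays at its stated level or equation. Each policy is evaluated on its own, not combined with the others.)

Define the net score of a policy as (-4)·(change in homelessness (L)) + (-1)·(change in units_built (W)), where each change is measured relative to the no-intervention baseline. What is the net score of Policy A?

Baseline:
  Y = 128
  V = 120
  Q = 14
  W = 29 − 128 + 14 = -85
  D = 30 − 4·120 − 14 + 5·(-85) = -889
  L = 92 − 6·(-889) = 5426
Policy A (V + 40):
  Y = 128
  V = 120 + 40 = 160
  Q = 14
  W = 29 − 128 + 14 = -85
  D = 30 − 4·160 − 14 + 5·(-85) = -1049
  L = 92 − 6·(-1049) = 6386
ΔL = 6386 − 5426 = 960; ΔW = -85 − (-85) = 0
Score = (-4)·960 + (-1)·0 = -3840

-3840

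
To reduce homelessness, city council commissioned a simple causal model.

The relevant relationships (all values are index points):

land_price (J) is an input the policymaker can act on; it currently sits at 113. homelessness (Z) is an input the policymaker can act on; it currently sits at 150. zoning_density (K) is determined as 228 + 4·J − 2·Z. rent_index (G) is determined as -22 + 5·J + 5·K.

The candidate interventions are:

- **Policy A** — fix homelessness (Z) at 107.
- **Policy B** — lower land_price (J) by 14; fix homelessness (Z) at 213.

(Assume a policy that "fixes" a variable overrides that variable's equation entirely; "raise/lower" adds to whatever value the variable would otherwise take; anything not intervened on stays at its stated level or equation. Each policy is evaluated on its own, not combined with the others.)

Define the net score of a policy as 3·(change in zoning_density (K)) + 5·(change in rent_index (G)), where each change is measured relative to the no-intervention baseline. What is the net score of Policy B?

-5446

Baseline:
  J = 113
  Z = 150
  K = 228 + 4·113 − 2·150 = 380
  G = -22 + 5·113 + 5·380 = 2443
Policy B (J − 14, Z := 213):
  J = 113 − 14 = 99
  Z = 213
  K = 228 + 4·99 − 2·213 = 198
  G = -22 + 5·99 + 5·198 = 1463
ΔK = 198 − 380 = -182; ΔG = 1463 − 2443 = -980
Score = 3·(-182) + 5·(-980) = -5446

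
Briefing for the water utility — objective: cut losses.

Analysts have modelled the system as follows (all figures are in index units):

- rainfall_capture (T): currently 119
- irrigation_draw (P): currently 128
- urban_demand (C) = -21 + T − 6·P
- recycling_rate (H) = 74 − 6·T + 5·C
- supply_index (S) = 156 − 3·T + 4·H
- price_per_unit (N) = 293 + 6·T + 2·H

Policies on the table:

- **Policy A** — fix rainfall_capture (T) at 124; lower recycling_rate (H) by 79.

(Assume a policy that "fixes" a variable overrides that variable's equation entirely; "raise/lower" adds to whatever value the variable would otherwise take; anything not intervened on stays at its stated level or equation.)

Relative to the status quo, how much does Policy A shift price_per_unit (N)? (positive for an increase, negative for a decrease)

Baseline:
  T = 119
  P = 128
  C = -21 + 119 − 6·128 = -670
  H = 74 − 6·119 + 5·(-670) = -3990
  N = 293 + 6·119 + 2·(-3990) = -6973
Policy A (T := 124, H − 79):
  T = 124
  P = 128
  C = -21 + 124 − 6·128 = -665
  H = 74 − 6·124 + 5·(-665) (−79 from intervention) = -4074
  N = 293 + 6·124 + 2·(-4074) = -7111
Change in N: -7111 − (-6973) = -138

-138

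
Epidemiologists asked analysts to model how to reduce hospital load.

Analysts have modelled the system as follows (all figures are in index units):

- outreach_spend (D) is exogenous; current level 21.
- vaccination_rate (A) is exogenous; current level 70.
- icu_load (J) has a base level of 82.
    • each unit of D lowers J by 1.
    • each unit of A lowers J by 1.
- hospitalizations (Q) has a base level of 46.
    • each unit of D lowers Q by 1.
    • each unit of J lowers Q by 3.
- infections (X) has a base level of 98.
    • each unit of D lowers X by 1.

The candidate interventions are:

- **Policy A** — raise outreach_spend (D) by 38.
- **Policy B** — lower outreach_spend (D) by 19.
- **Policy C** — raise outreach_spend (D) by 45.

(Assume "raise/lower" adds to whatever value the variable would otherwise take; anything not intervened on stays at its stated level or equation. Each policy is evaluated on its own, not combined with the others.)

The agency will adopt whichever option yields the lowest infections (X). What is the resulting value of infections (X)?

32

Policy A (D + 38):
  D = 21 + 38 = 59
  X = 98 − 59 = 39
Policy B (D − 19):
  D = 21 − 19 = 2
  X = 98 − 2 = 96
Policy C (D + 45):
  D = 21 + 45 = 66
  X = 98 − 66 = 32
Comparing — Policy A: X=39, Policy B: X=96, Policy C: X=32. Lowest is 32 (Policy C).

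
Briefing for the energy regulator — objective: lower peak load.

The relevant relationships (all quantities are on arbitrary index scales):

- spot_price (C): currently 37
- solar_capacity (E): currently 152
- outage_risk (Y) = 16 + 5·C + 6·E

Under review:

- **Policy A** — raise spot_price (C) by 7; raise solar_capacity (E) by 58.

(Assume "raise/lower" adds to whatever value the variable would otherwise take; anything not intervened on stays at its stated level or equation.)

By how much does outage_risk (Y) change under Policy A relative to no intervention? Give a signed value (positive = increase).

383

Baseline:
  C = 37
  E = 152
  Y = 16 + 5·37 + 6·152 = 1113
Policy A (C + 7, E + 58):
  C = 37 + 7 = 44
  E = 152 + 58 = 210
  Y = 16 + 5·44 + 6·210 = 1496
Change in Y: 1496 − 1113 = 383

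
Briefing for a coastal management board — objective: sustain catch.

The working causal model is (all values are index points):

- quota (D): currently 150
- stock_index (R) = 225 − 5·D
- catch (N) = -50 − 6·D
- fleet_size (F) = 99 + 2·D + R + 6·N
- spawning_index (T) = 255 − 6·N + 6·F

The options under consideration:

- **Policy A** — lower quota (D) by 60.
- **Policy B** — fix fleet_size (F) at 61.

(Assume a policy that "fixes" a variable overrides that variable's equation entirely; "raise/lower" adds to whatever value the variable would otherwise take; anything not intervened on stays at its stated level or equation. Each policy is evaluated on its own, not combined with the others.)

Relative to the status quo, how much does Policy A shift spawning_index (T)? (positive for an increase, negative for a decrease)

Baseline:
  D = 150
  R = 225 − 5·150 = -525
  N = -50 − 6·150 = -950
  F = 99 + 2·150 + (-525) + 6·(-950) = -5826
  T = 255 − 6·(-950) + 6·(-5826) = -29001
Policy A (D − 60):
  D = 150 − 60 = 90
  R = 225 − 5·90 = -225
  N = -50 − 6·90 = -590
  F = 99 + 2·90 + (-225) + 6·(-590) = -3486
  T = 255 − 6·(-590) + 6·(-3486) = -17121
Change in T: -17121 − (-29001) = 11880

11880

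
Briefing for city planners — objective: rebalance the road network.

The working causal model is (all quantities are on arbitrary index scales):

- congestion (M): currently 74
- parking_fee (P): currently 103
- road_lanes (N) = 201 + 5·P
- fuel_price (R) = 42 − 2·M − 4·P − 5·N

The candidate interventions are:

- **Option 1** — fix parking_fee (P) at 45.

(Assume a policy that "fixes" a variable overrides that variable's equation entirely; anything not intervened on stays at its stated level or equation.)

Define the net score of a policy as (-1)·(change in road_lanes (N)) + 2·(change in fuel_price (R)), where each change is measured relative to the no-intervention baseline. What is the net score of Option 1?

3654

Baseline:
  M = 74
  P = 103
  N = 201 + 5·103 = 716
  R = 42 − 2·74 − 4·103 − 5·716 = -4098
Option 1 (P := 45):
  M = 74
  P = 45
  N = 201 + 5·45 = 426
  R = 42 − 2·74 − 4·45 − 5·426 = -2416
ΔN = 426 − 716 = -290; ΔR = -2416 − (-4098) = 1682
Score = (-1)·(-290) + 2·1682 = 3654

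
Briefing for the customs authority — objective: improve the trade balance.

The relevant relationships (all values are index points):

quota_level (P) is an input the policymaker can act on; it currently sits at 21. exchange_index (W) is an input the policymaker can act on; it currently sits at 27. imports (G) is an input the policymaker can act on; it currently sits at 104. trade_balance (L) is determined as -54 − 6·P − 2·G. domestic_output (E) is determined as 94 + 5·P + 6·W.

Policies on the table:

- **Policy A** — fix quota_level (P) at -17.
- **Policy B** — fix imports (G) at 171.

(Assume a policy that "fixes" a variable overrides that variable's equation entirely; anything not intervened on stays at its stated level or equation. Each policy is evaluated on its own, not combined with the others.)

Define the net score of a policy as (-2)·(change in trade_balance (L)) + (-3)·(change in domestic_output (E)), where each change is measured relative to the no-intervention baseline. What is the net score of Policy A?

Baseline:
  P = 21
  W = 27
  G = 104
  L = -54 − 6·21 − 2·104 = -388
  E = 94 + 5·21 + 6·27 = 361
Policy A (P := -17):
  P = -17
  W = 27
  G = 104
  L = -54 − 6·(-17) − 2·104 = -160
  E = 94 + 5·(-17) + 6·27 = 171
ΔL = -160 − (-388) = 228; ΔE = 171 − 361 = -190
Score = (-2)·228 + (-3)·(-190) = 114

114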